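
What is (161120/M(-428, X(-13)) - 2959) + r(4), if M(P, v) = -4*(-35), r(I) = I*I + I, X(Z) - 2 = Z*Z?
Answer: -12517/7 ≈ -1788.1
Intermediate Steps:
X(Z) = 2 + Z**2 (X(Z) = 2 + Z*Z = 2 + Z**2)
r(I) = I + I**2 (r(I) = I**2 + I = I + I**2)
M(P, v) = 140
(161120/M(-428, X(-13)) - 2959) + r(4) = (161120/140 - 2959) + 4*(1 + 4) = (161120*(1/140) - 2959) + 4*5 = (8056/7 - 2959) + 20 = -12657/7 + 20 = -12517/7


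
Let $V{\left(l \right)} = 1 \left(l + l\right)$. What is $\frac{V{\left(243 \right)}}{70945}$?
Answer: $\frac{486}{70945} \approx 0.0068504$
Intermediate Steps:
$V{\left(l \right)} = 2 l$ ($V{\left(l \right)} = 1 \cdot 2 l = 2 l$)
$\frac{V{\left(243 \right)}}{70945} = \frac{2 \cdot 243}{70945} = 486 \cdot \frac{1}{70945} = \frac{486}{70945}$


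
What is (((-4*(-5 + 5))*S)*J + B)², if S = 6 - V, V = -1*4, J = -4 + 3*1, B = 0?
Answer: 0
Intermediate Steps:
J = -1 (J = -4 + 3 = -1)
V = -4
S = 10 (S = 6 - 1*(-4) = 6 + 4 = 10)
(((-4*(-5 + 5))*S)*J + B)² = ((-4*(-5 + 5)*10)*(-1) + 0)² = ((-4*0*10)*(-1) + 0)² = ((0*10)*(-1) + 0)² = (0*(-1) + 0)² = (0 + 0)² = 0² = 0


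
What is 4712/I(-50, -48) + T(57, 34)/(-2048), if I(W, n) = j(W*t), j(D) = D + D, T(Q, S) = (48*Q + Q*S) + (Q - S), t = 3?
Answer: -2764819/153600 ≈ -18.000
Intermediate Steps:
T(Q, S) = -S + 49*Q + Q*S
j(D) = 2*D
I(W, n) = 6*W (I(W, n) = 2*(W*3) = 2*(3*W) = 6*W)
4712/I(-50, -48) + T(57, 34)/(-2048) = 4712/((6*(-50))) + (-1*34 + 49*57 + 57*34)/(-2048) = 4712/(-300) + (-34 + 2793 + 1938)*(-1/2048) = 4712*(-1/300) + 4697*(-1/2048) = -1178/75 - 4697/2048 = -2764819/153600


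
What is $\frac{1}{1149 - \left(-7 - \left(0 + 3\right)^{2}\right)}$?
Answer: $\frac{1}{1165} \approx 0.00085837$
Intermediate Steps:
$\frac{1}{1149 - \left(-7 - \left(0 + 3\right)^{2}\right)} = \frac{1}{1149 + \left(7 + 3^{2}\right)} = \frac{1}{1149 + \left(7 + 9\right)} = \frac{1}{1149 + 16} = \frac{1}{1165}$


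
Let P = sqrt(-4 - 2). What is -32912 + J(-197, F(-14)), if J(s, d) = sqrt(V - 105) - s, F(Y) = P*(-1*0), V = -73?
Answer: -32715 + I*sqrt(178) ≈ -32715.0 + 13.342*I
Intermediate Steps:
P = I*sqrt(6) (P = sqrt(-6) = I*sqrt(6) ≈ 2.4495*I)
F(Y) = 0 (F(Y) = (I*sqrt(6))*(-1*0) = (I*sqrt(6))*0 = 0)
J(s, d) = -s + I*sqrt(178) (J(s, d) = sqrt(-73 - 105) - s = sqrt(-178) - s = I*sqrt(178) - s = -s + I*sqrt(178))
-32912 + J(-197, F(-14)) = -32912 + (-1*(-197) + I*sqrt(178)) = -32912 + (197 + I*sqrt(178)) = -32715 + I*sqrt(178)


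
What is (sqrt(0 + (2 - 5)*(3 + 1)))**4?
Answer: 144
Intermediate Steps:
(sqrt(0 + (2 - 5)*(3 + 1)))**4 = (sqrt(0 - 3*4))**4 = (sqrt(0 - 12))**4 = (sqrt(-12))**4 = (2*I*sqrt(3))**4 = 144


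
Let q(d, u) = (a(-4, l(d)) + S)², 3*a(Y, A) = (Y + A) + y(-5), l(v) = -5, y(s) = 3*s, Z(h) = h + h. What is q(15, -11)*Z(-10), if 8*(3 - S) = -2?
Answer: -1805/4 ≈ -451.25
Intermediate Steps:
Z(h) = 2*h
a(Y, A) = -5 + A/3 + Y/3 (a(Y, A) = ((Y + A) + 3*(-5))/3 = ((A + Y) - 15)/3 = (-15 + A + Y)/3 = -5 + A/3 + Y/3)
S = 13/4 (S = 3 - ⅛*(-2) = 3 + ¼ = 13/4 ≈ 3.2500)
q(d, u) = 361/16 (q(d, u) = ((-5 + (⅓)*(-5) + (⅓)*(-4)) + 13/4)² = ((-5 - 5/3 - 4/3) + 13/4)² = (-8 + 13/4)² = (-19/4)² = 361/16)
q(15, -11)*Z(-10) = 361*(2*(-10))/16 = (361/16)*(-20) = -1805/4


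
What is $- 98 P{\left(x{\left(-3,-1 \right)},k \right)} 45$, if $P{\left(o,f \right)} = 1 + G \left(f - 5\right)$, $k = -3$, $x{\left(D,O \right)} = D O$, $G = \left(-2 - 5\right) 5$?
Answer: $-1239210$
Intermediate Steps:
$G = -35$ ($G = \left(-7\right) 5 = -35$)
$P{\left(o,f \right)} = 176 - 35 f$ ($P{\left(o,f \right)} = 1 - 35 \left(f - 5\right) = 1 - 35 \left(-5 + f\right) = 1 - \left(-175 + 35 f\right) = 176 - 35 f$)
$- 98 P{\left(x{\left(-3,-1 \right)},k \right)} 45 = - 98 \left(176 - -105\right) 45 = - 98 \left(176 + 105\right) 45 = \left(-98\right) 281 \cdot 45 = \left(-27538\right) 45 = -1239210$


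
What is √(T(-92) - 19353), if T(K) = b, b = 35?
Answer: I*√19318 ≈ 138.99*I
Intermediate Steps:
T(K) = 35
√(T(-92) - 19353) = √(35 - 19353) = √(-19318) = I*√19318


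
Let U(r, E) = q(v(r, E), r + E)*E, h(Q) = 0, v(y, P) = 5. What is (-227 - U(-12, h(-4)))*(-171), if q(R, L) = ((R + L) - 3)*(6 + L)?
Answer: 38817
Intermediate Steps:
q(R, L) = (6 + L)*(-3 + L + R) (q(R, L) = ((L + R) - 3)*(6 + L) = (-3 + L + R)*(6 + L) = (6 + L)*(-3 + L + R))
U(r, E) = E*(12 + (E + r)² + 8*E + 8*r) (U(r, E) = (-18 + (r + E)² + 3*(r + E) + 6*5 + (r + E)*5)*E = (-18 + (E + r)² + 3*(E + r) + 30 + (E + r)*5)*E = (-18 + (E + r)² + (3*E + 3*r) + 30 + (5*E + 5*r))*E = (12 + (E + r)² + 8*E + 8*r)*E = E*(12 + (E + r)² + 8*E + 8*r))
(-227 - U(-12, h(-4)))*(-171) = (-227 - 0*(12 + (0 - 12)² + 8*0 + 8*(-12)))*(-171) = (-227 - 0*(12 + (-12)² + 0 - 96))*(-171) = (-227 - 0*(12 + 144 + 0 - 96))*(-171) = (-227 - 0*60)*(-171) = (-227 - 1*0)*(-171) = (-227 + 0)*(-171) = -227*(-171) = 38817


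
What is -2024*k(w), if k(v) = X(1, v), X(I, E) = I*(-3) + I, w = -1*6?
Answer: 4048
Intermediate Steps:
w = -6
X(I, E) = -2*I (X(I, E) = -3*I + I = -2*I)
k(v) = -2 (k(v) = -2*1 = -2)
-2024*k(w) = -2024*(-2) = 4048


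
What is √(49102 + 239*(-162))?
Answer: 4*√649 ≈ 101.90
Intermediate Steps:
√(49102 + 239*(-162)) = √(49102 - 38718) = √10384 = 4*√649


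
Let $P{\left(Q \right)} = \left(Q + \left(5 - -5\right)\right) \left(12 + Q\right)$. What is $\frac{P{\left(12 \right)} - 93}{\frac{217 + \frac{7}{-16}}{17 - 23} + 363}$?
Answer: $\frac{4640}{3487} \approx 1.3307$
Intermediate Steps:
$P{\left(Q \right)} = \left(10 + Q\right) \left(12 + Q\right)$ ($P{\left(Q \right)} = \left(Q + \left(5 + 5\right)\right) \left(12 + Q\right) = \left(Q + 10\right) \left(12 + Q\right) = \left(10 + Q\right) \left(12 + Q\right)$)
$\frac{P{\left(12 \right)} - 93}{\frac{217 + \frac{7}{-16}}{17 - 23} + 363} = \frac{\left(120 + 12^{2} + 22 \cdot 12\right) - 93}{\frac{217 + \frac{7}{-16}}{17 - 23} + 363} = \frac{\left(120 + 144 + 264\right) - 93}{\frac{217 + 7 \left(- \frac{1}{16}\right)}{-6} + 363} = \frac{528 - 93}{\left(217 - \frac{7}{16}\right) \left(- \frac{1}{6}\right) + 363} = \frac{435}{\frac{3465}{16} \left(- \frac{1}{6}\right) + 363} = \frac{435}{- \frac{1155}{32} + 363} = \frac{435}{\frac{10461}{32}} = 435 \cdot \frac{32}{10461} = \frac{4640}{3487}$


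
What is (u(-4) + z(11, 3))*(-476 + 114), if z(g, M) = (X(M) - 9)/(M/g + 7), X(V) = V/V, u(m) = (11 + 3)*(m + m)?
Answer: 204711/5 ≈ 40942.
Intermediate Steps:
u(m) = 28*m (u(m) = 14*(2*m) = 28*m)
X(V) = 1
z(g, M) = -8/(7 + M/g) (z(g, M) = (1 - 9)/(M/g + 7) = -8/(7 + M/g))
(u(-4) + z(11, 3))*(-476 + 114) = (28*(-4) - 8*11/(3 + 7*11))*(-476 + 114) = (-112 - 8*11/(3 + 77))*(-362) = (-112 - 8*11/80)*(-362) = (-112 - 8*11*1/80)*(-362) = (-112 - 11/10)*(-362) = -1131/10*(-362) = 204711/5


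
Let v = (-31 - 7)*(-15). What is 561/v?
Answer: 187/190 ≈ 0.98421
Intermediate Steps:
v = 570 (v = -38*(-15) = 570)
561/v = 561/570 = 561*(1/570) = 187/190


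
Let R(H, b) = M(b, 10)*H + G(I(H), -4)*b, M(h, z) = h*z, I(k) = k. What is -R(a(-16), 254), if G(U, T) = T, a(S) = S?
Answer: 41656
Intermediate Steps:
R(H, b) = -4*b + 10*H*b (R(H, b) = (b*10)*H - 4*b = (10*b)*H - 4*b = 10*H*b - 4*b = -4*b + 10*H*b)
-R(a(-16), 254) = -2*254*(-2 + 5*(-16)) = -2*254*(-2 - 80) = -2*254*(-82) = -1*(-41656) = 41656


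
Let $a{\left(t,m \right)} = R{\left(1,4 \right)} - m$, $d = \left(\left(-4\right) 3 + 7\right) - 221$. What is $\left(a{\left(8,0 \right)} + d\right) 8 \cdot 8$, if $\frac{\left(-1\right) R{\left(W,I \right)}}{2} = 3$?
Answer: $-14848$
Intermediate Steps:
$R{\left(W,I \right)} = -6$ ($R{\left(W,I \right)} = \left(-2\right) 3 = -6$)
$d = -226$ ($d = \left(-12 + 7\right) - 221 = -5 - 221 = -226$)
$a{\left(t,m \right)} = -6 - m$
$\left(a{\left(8,0 \right)} + d\right) 8 \cdot 8 = \left(\left(-6 - 0\right) - 226\right) 8 \cdot 8 = \left(\left(-6 + 0\right) - 226\right) 64 = \left(-6 - 226\right) 64 = \left(-232\right) 64 = -14848$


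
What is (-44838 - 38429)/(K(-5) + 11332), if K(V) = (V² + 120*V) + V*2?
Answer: -83267/10747 ≈ -7.7479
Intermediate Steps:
K(V) = V² + 122*V (K(V) = (V² + 120*V) + 2*V = V² + 122*V)
(-44838 - 38429)/(K(-5) + 11332) = (-44838 - 38429)/(-5*(122 - 5) + 11332) = -83267/(-5*117 + 11332) = -83267/(-585 + 11332) = -83267/10747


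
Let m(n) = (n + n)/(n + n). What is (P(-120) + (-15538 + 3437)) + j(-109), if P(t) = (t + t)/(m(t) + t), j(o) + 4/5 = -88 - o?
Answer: -7186876/595 ≈ -12079.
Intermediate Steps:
m(n) = 1 (m(n) = (2*n)/((2*n)) = (2*n)*(1/(2*n)) = 1)
j(o) = -444/5 - o (j(o) = -⅘ + (-88 - o) = -444/5 - o)
P(t) = 2*t/(1 + t) (P(t) = (t + t)/(1 + t) = (2*t)/(1 + t) = 2*t/(1 + t))
(P(-120) + (-15538 + 3437)) + j(-109) = (2*(-120)/(1 - 120) + (-15538 + 3437)) + (-444/5 - 1*(-109)) = (2*(-120)/(-119) - 12101) + (-444/5 + 109) = (2*(-120)*(-1/119) - 12101) + 101/5 = (240/119 - 12101) + 101/5 = -1439779/119 + 101/5 = -7186876/595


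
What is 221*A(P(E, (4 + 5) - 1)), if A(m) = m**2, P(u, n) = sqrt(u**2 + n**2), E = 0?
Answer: 14144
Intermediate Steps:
P(u, n) = sqrt(n**2 + u**2)
221*A(P(E, (4 + 5) - 1)) = 221*(sqrt(((4 + 5) - 1)**2 + 0**2))**2 = 221*(sqrt((9 - 1)**2 + 0))**2 = 221*(sqrt(8**2 + 0))**2 = 221*(sqrt(64 + 0))**2 = 221*(sqrt(64))**2 = 221*8**2 = 221*64 = 14144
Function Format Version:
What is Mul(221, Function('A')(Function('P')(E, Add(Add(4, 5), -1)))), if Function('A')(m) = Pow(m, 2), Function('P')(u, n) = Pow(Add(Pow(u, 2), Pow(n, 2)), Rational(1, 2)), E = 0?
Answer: 14144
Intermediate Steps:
Function('P')(u, n) = Pow(Add(Pow(n, 2), Pow(u, 2)), Rational(1, 2))
Mul(221, Function('A')(Function('P')(E, Add(Add(4, 5), -1)))) = Mul(221, Pow(Pow(Add(Pow(Add(Add(4, 5), -1), 2), Pow(0, 2)), Rational(1, 2)), 2)) = Mul(221, Pow(Pow(Add(Pow(Add(9, -1), 2), 0), Rational(1, 2)), 2)) = Mul(221, Pow(Pow(Add(Pow(8, 2), 0), Rational(1, 2)), 2)) = Mul(221, Pow(Pow(Add(64, 0), Rational(1, 2)), 2)) = Mul(221, Pow(Pow(64, Rational(1, 2)), 2)) = Mul(221, Pow(8, 2)) = Mul(221, 64) = 14144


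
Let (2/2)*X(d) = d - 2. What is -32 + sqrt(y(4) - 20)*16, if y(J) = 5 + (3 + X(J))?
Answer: -32 + 16*I*sqrt(10) ≈ -32.0 + 50.596*I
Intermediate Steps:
X(d) = -2 + d (X(d) = d - 2 = -2 + d)
y(J) = 6 + J (y(J) = 5 + (3 + (-2 + J)) = 5 + (1 + J) = 6 + J)
-32 + sqrt(y(4) - 20)*16 = -32 + sqrt((6 + 4) - 20)*16 = -32 + sqrt(10 - 20)*16 = -32 + sqrt(-10)*16 = -32 + (I*sqrt(10))*16 = -32 + 16*I*sqrt(10)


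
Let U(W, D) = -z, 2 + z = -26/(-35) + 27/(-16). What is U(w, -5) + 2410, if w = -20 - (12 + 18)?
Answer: 1351249/560 ≈ 2412.9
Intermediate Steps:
z = -1649/560 (z = -2 + (-26/(-35) + 27/(-16)) = -2 + (-26*(-1/35) + 27*(-1/16)) = -2 + (26/35 - 27/16) = -2 - 529/560 = -1649/560 ≈ -2.9446)
w = -50 (w = -20 - 1*30 = -20 - 30 = -50)
U(W, D) = 1649/560 (U(W, D) = -1*(-1649/560) = 1649/560)
U(w, -5) + 2410 = 1649/560 + 2410 = 1351249/560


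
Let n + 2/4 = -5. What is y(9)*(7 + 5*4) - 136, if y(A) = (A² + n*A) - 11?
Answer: 835/2 ≈ 417.50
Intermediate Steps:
n = -11/2 (n = -½ - 5 = -11/2 ≈ -5.5000)
y(A) = -11 + A² - 11*A/2 (y(A) = (A² - 11*A/2) - 11 = -11 + A² - 11*A/2)
y(9)*(7 + 5*4) - 136 = (-11 + 9² - 11/2*9)*(7 + 5*4) - 136 = (-11 + 81 - 99/2)*(7 + 20) - 136 = (41/2)*27 - 136 = 1107/2 - 136 = 835/2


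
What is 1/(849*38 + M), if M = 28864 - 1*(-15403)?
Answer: 1/76529 ≈ 1.3067e-5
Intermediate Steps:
M = 44267 (M = 28864 + 15403 = 44267)
1/(849*38 + M) = 1/(849*38 + 44267) = 1/(32262 + 44267) = 1/76529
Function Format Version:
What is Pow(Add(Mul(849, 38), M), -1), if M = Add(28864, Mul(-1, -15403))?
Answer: Rational(1, 76529) ≈ 1.3067e-5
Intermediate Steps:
M = 44267 (M = Add(28864, 15403) = 44267)
Pow(Add(Mul(849, 38), M), -1) = Pow(Add(Mul(849, 38), 44267), -1) = Pow(Add(32262, 44267), -1) = Pow(76529, -1) = Rational(1, 76529)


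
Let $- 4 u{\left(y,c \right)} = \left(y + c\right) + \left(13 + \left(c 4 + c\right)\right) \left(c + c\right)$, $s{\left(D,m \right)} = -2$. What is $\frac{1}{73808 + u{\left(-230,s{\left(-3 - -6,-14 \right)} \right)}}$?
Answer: $\frac{1}{73869} \approx 1.3537 \cdot 10^{-5}$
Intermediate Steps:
$u{\left(y,c \right)} = - \frac{c}{4} - \frac{y}{4} - \frac{c \left(13 + 5 c\right)}{2}$ ($u{\left(y,c \right)} = - \frac{\left(y + c\right) + \left(13 + \left(c 4 + c\right)\right) \left(c + c\right)}{4} = - \frac{\left(c + y\right) + \left(13 + \left(4 c + c\right)\right) 2 c}{4} = - \frac{\left(c + y\right) + \left(13 + 5 c\right) 2 c}{4} = - \frac{\left(c + y\right) + 2 c \left(13 + 5 c\right)}{4} = - \frac{c + y + 2 c \left(13 + 5 c\right)}{4} = - \frac{c}{4} - \frac{y}{4} - \frac{c \left(13 + 5 c\right)}{2}$)
$\frac{1}{73808 + u{\left(-230,s{\left(-3 - -6,-14 \right)} \right)}} = \frac{1}{73808 - \left(-71 + 10\right)} = \frac{1}{73808 + \left(\frac{27}{2} - 10 + \frac{115}{2}\right)} = \frac{1}{73808 + 61} = \frac{1}{73869}$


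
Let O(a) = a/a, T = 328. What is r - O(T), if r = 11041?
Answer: 11040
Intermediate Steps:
O(a) = 1
r - O(T) = 11041 - 1*1 = 11041 - 1 = 11040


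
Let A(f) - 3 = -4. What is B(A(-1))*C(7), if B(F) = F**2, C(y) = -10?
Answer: -10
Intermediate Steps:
A(f) = -1 (A(f) = 3 - 4 = -1)
B(A(-1))*C(7) = (-1)**2*(-10) = 1*(-10) = -10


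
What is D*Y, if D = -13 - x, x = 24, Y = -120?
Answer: 4440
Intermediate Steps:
D = -37 (D = -13 - 1*24 = -13 - 24 = -37)
D*Y = -37*(-120) = 4440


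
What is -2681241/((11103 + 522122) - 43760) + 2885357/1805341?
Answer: -1142757681392/294550410855 ≈ -3.8797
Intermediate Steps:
-2681241/((11103 + 522122) - 43760) + 2885357/1805341 = -2681241/(533225 - 43760) + 2885357*(1/1805341) = -2681241/489465 + 2885357/1805341 = -2681241*1/489465 + 2885357/1805341 = -893747/163155 + 2885357/1805341 = -1142757681392/294550410855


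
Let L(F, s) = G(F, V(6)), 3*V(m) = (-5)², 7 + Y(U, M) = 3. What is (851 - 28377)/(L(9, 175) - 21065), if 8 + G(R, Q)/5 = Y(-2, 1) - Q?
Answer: 41289/31750 ≈ 1.3004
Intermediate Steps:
Y(U, M) = -4 (Y(U, M) = -7 + 3 = -4)
V(m) = 25/3 (V(m) = (⅓)*(-5)² = (⅓)*25 = 25/3)
G(R, Q) = -60 - 5*Q (G(R, Q) = -40 + 5*(-4 - Q) = -40 + (-20 - 5*Q) = -60 - 5*Q)
L(F, s) = -305/3 (L(F, s) = -60 - 5*25/3 = -60 - 125/3 = -305/3)
(851 - 28377)/(L(9, 175) - 21065) = (851 - 28377)/(-305/3 - 21065) = -27526/(-63500/3) = -27526*(-3/63500) = 41289/31750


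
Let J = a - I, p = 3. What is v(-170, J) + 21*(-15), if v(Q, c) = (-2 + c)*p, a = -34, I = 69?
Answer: -630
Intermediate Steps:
J = -103 (J = -34 - 1*69 = -34 - 69 = -103)
v(Q, c) = -6 + 3*c (v(Q, c) = (-2 + c)*3 = -6 + 3*c)
v(-170, J) + 21*(-15) = (-6 + 3*(-103)) + 21*(-15) = (-6 - 309) - 315 = -315 - 315 = -630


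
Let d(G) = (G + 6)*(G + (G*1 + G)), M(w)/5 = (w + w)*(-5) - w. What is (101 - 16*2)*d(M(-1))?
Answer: 694485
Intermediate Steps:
M(w) = -55*w (M(w) = 5*((w + w)*(-5) - w) = 5*((2*w)*(-5) - w) = 5*(-10*w - w) = 5*(-11*w) = -55*w)
d(G) = 3*G*(6 + G) (d(G) = (6 + G)*(G + (G + G)) = (6 + G)*(G + 2*G) = (6 + G)*(3*G) = 3*G*(6 + G))
(101 - 16*2)*d(M(-1)) = (101 - 16*2)*(3*(-55*(-1))*(6 - 55*(-1))) = (101 - 32)*(3*55*(6 + 55)) = 69*(3*55*61) = 69*10065 = 694485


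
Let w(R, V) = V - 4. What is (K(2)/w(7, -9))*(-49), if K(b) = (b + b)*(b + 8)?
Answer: 1960/13 ≈ 150.77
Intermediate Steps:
K(b) = 2*b*(8 + b) (K(b) = (2*b)*(8 + b) = 2*b*(8 + b))
w(R, V) = -4 + V
(K(2)/w(7, -9))*(-49) = ((2*2*(8 + 2))/(-4 - 9))*(-49) = ((2*2*10)/(-13))*(-49) = (40*(-1/13))*(-49) = -40/13*(-49) = 1960/13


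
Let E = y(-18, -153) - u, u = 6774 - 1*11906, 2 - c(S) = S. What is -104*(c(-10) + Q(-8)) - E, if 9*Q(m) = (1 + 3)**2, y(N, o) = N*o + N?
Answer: -83708/9 ≈ -9300.9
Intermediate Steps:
c(S) = 2 - S
y(N, o) = N + N*o
u = -5132 (u = 6774 - 11906 = -5132)
E = 7868 (E = -18*(1 - 153) - 1*(-5132) = -18*(-152) + 5132 = 2736 + 5132 = 7868)
Q(m) = 16/9 (Q(m) = (1 + 3)**2/9 = (1/9)*4**2 = (1/9)*16 = 16/9)
-104*(c(-10) + Q(-8)) - E = -104*((2 - 1*(-10)) + 16/9) - 1*7868 = -104*((2 + 10) + 16/9) - 7868 = -104*(12 + 16/9) - 7868 = -104*124/9 - 7868 = -12896/9 - 7868 = -83708/9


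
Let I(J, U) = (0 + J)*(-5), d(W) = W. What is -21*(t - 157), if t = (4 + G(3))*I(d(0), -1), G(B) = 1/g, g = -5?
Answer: 3297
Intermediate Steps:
G(B) = -⅕ (G(B) = 1/(-5) = -⅕)
I(J, U) = -5*J (I(J, U) = J*(-5) = -5*J)
t = 0 (t = (4 - ⅕)*(-5*0) = (19/5)*0 = 0)
-21*(t - 157) = -21*(0 - 157) = -21*(-157) = 3297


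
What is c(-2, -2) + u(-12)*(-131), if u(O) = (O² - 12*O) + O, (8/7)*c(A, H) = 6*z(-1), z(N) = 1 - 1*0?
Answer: -144603/4 ≈ -36151.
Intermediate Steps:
z(N) = 1 (z(N) = 1 + 0 = 1)
c(A, H) = 21/4 (c(A, H) = 7*(6*1)/8 = (7/8)*6 = 21/4)
u(O) = O² - 11*O
c(-2, -2) + u(-12)*(-131) = 21/4 - 12*(-11 - 12)*(-131) = 21/4 - 12*(-23)*(-131) = 21/4 + 276*(-131) = 21/4 - 36156 = -144603/4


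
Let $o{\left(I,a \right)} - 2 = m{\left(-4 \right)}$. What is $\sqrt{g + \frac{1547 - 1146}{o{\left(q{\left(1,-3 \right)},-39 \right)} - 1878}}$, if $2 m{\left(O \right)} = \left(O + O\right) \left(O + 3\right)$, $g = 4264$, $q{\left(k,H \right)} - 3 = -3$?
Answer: $\frac{\sqrt{103763491}}{156} \approx 65.298$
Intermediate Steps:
$q{\left(k,H \right)} = 0$ ($q{\left(k,H \right)} = 3 - 3 = 0$)
$m{\left(O \right)} = O \left(3 + O\right)$ ($m{\left(O \right)} = \frac{\left(O + O\right) \left(O + 3\right)}{2} = \frac{2 O \left(3 + O\right)}{2} = O \left(3 + O\right)$)
$o{\left(I,a \right)} = 6$ ($o{\left(I,a \right)} = 2 - 4 \left(3 - 4\right) = 2 - -4 = 2 + 4 = 6$)
$\sqrt{g + \frac{1547 - 1146}{o{\left(q{\left(1,-3 \right)},-39 \right)} - 1878}} = \sqrt{4264 + \frac{1547 - 1146}{6 - 1878}} = \sqrt{4264 + \frac{401}{-1872}} = \sqrt{4264 + 401 \left(- \frac{1}{1872}\right)} = \sqrt{4264 - \frac{401}{1872}} = \sqrt{\frac{7981807}{1872}} = \frac{\sqrt{103763491}}{156}$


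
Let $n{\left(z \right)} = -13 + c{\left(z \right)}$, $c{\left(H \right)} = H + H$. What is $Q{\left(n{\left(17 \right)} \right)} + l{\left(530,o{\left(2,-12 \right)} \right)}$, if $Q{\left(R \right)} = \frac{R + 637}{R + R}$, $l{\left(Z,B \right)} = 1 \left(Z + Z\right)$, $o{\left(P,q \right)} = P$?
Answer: $\frac{3227}{3} \approx 1075.7$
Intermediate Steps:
$c{\left(H \right)} = 2 H$
$l{\left(Z,B \right)} = 2 Z$ ($l{\left(Z,B \right)} = 1 \cdot 2 Z = 2 Z$)
$n{\left(z \right)} = -13 + 2 z$
$Q{\left(R \right)} = \frac{637 + R}{2 R}$
$Q{\left(n{\left(17 \right)} \right)} + l{\left(530,o{\left(2,-12 \right)} \right)} = \frac{637 + \left(-13 + 2 \cdot 17\right)}{2 \left(-13 + 2 \cdot 17\right)} + 2 \cdot 530 = \frac{637 + \left(-13 + 34\right)}{2 \left(-13 + 34\right)} + 1060 = \frac{637 + 21}{2 \cdot 21} + 1060 = \frac{1}{2} \cdot \frac{1}{21} \cdot 658 + 1060 = \frac{47}{3} + 1060 = \frac{3227}{3}$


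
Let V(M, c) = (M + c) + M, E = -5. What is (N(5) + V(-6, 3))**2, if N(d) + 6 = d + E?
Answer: 225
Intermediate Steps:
V(M, c) = c + 2*M
N(d) = -11 + d (N(d) = -6 + (d - 5) = -6 + (-5 + d) = -11 + d)
(N(5) + V(-6, 3))**2 = ((-11 + 5) + (3 + 2*(-6)))**2 = (-6 + (3 - 12))**2 = (-6 - 9)**2 = (-15)**2 = 225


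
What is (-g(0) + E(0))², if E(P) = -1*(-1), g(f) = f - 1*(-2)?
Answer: 1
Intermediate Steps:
g(f) = 2 + f (g(f) = f + 2 = 2 + f)
E(P) = 1
(-g(0) + E(0))² = (-(2 + 0) + 1)² = (-1*2 + 1)² = (-2 + 1)² = (-1)² = 1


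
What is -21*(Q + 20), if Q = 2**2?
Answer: -504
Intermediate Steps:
Q = 4
-21*(Q + 20) = -21*(4 + 20) = -21*24 = -504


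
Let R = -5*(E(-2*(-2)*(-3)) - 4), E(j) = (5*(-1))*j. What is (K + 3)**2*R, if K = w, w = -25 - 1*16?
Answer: -404320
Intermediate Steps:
w = -41 (w = -25 - 16 = -41)
E(j) = -5*j
K = -41
R = -280 (R = -5*(-5*(-2*(-2))*(-3) - 4) = -5*(-20*(-3) - 4) = -5*(-5*(-12) - 4) = -5*(60 - 4) = -5*56 = -280)
(K + 3)**2*R = (-41 + 3)**2*(-280) = (-38)**2*(-280) = 1444*(-280) = -404320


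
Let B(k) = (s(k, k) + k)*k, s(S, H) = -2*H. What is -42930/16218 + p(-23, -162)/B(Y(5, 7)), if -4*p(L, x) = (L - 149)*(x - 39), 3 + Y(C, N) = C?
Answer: 146751/68 ≈ 2158.1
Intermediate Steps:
Y(C, N) = -3 + C
p(L, x) = -(-149 + L)*(-39 + x)/4 (p(L, x) = -(L - 149)*(x - 39)/4 = -(-149 + L)*(-39 + x)/4)
B(k) = -k² (B(k) = (-2*k + k)*k = (-k)*k = -k²)
-42930/16218 + p(-23, -162)/B(Y(5, 7)) = -42930/16218 + (-5811/4 + (39/4)*(-23) + (149/4)*(-162) - ¼*(-23)*(-162))/((-(-3 + 5)²)) = -42930*1/16218 + (-5811/4 - 897/4 - 12069/2 - 1863/2)/((-1*2²)) = -45/17 - 8643/((-1*4)) = -45/17 - 8643/(-4) = -45/17 - 8643*(-¼) = -45/17 + 8643/4 = 146751/68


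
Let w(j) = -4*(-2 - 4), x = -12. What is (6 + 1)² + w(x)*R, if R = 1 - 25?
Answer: -527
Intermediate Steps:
R = -24
w(j) = 24 (w(j) = -4*(-6) = 24)
(6 + 1)² + w(x)*R = (6 + 1)² + 24*(-24) = 7² - 576 = 49 - 576 = -527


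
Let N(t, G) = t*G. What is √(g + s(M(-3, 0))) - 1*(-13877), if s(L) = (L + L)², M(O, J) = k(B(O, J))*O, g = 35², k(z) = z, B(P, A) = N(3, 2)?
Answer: 13877 + √2521 ≈ 13927.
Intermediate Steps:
N(t, G) = G*t
B(P, A) = 6 (B(P, A) = 2*3 = 6)
g = 1225
M(O, J) = 6*O
s(L) = 4*L² (s(L) = (2*L)² = 4*L²)
√(g + s(M(-3, 0))) - 1*(-13877) = √(1225 + 4*(6*(-3))²) - 1*(-13877) = √(1225 + 4*(-18)²) + 13877 = √(1225 + 4*324) + 13877 = √(1225 + 1296) + 13877 = √2521 + 13877 = 13877 + √2521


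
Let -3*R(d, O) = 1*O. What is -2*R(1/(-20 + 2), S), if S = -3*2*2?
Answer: -8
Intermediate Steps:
S = -12 (S = -6*2 = -12)
R(d, O) = -O/3
-2*R(1/(-20 + 2), S) = -(-2)*(-12)/3 = -2*4 = -8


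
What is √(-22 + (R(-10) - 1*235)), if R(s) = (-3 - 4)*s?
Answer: I*√187 ≈ 13.675*I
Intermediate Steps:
R(s) = -7*s
√(-22 + (R(-10) - 1*235)) = √(-22 + (-7*(-10) - 1*235)) = √(-22 + (70 - 235)) = √(-22 - 165) = √(-187) = I*√187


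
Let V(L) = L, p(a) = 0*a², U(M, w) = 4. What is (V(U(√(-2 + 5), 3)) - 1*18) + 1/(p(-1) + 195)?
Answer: -2729/195 ≈ -13.995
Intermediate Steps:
p(a) = 0
(V(U(√(-2 + 5), 3)) - 1*18) + 1/(p(-1) + 195) = (4 - 1*18) + 1/(0 + 195) = (4 - 18) + 1/195 = -14 + 1/195 = -2729/195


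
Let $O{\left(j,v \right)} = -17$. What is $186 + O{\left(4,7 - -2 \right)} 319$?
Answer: $-5237$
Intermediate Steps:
$186 + O{\left(4,7 - -2 \right)} 319 = 186 - 5423 = -5237$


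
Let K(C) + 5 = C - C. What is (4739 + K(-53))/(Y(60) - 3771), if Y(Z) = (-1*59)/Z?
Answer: -284040/226319 ≈ -1.2550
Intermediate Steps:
Y(Z) = -59/Z
K(C) = -5 (K(C) = -5 + (C - C) = -5 + 0 = -5)
(4739 + K(-53))/(Y(60) - 3771) = (4739 - 5)/(-59/60 - 3771) = 4734/(-59*1/60 - 3771) = 4734/(-59/60 - 3771) = 4734/(-226319/60) = 4734*(-60/226319) = -284040/226319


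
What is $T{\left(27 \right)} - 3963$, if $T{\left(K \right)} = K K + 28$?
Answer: $-3206$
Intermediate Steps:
$T{\left(K \right)} = 28 + K^{2}$ ($T{\left(K \right)} = K^{2} + 28 = 28 + K^{2}$)
$T{\left(27 \right)} - 3963 = \left(28 + 27^{2}\right) - 3963 = \left(28 + 729\right) - 3963 = 757 - 3963 = -3206$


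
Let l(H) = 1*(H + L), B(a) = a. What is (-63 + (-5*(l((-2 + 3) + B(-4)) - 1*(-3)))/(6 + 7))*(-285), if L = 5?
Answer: 240540/13 ≈ 18503.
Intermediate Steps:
l(H) = 5 + H (l(H) = 1*(H + 5) = 1*(5 + H) = 5 + H)
(-63 + (-5*(l((-2 + 3) + B(-4)) - 1*(-3)))/(6 + 7))*(-285) = (-63 + (-5*((5 + ((-2 + 3) - 4)) - 1*(-3)))/(6 + 7))*(-285) = (-63 - 5*((5 + (1 - 4)) + 3)/13)*(-285) = (-63 - 5*((5 - 3) + 3)*(1/13))*(-285) = (-63 - 5*(2 + 3)*(1/13))*(-285) = (-63 - 5*5*(1/13))*(-285) = (-63 - 25*1/13)*(-285) = (-63 - 25/13)*(-285) = -844/13*(-285) = 240540/13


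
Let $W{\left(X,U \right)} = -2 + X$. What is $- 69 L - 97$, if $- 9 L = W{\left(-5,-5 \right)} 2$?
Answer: $- \frac{613}{3} \approx -204.33$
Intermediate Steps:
$L = \frac{14}{9}$ ($L = - \frac{\left(-2 - 5\right) 2}{9} = - \frac{\left(-7\right) 2}{9} = \left(- \frac{1}{9}\right) \left(-14\right) = \frac{14}{9} \approx 1.5556$)
$- 69 L - 97 = \left(-69\right) \frac{14}{9} - 97 = - \frac{322}{3} - 97 = - \frac{613}{3}$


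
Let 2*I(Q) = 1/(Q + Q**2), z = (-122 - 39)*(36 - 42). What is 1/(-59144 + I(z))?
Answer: -1868244/110495423135 ≈ -1.6908e-5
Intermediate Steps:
z = 966 (z = -161*(-6) = 966)
I(Q) = 1/(2*(Q + Q**2))
1/(-59144 + I(z)) = 1/(-59144 + (1/2)/(966*(1 + 966))) = 1/(-59144 + (1/2)*(1/966)/967) = 1/(-59144 + (1/2)*(1/966)*(1/967)) = 1/(-59144 + 1/1868244) = 1/(-110495423135/1868244) = -1868244/110495423135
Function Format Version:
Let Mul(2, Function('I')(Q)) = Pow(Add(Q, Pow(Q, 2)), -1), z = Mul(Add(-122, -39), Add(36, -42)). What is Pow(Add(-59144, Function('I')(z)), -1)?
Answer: Rational(-1868244, 110495423135) ≈ -1.6908e-5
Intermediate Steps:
z = 966 (z = Mul(-161, -6) = 966)
Function('I')(Q) = Mul(Rational(1, 2), Pow(Add(Q, Pow(Q, 2)), -1))
Pow(Add(-59144, Function('I')(z)), -1) = Pow(Add(-59144, Mul(Rational(1, 2), Pow(966, -1), Pow(Add(1, 966), -1))), -1) = Pow(Add(-59144, Mul(Rational(1, 2), Rational(1, 966), Pow(967, -1))), -1) = Pow(Add(-59144, Mul(Rational(1, 2), Rational(1, 966), Rational(1, 967))), -1) = Pow(Add(-59144, Rational(1, 1868244)), -1) = Pow(Rational(-110495423135, 1868244), -1) = Rational(-1868244, 110495423135)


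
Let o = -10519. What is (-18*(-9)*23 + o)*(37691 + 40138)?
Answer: -528692397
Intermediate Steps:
(-18*(-9)*23 + o)*(37691 + 40138) = (-18*(-9)*23 - 10519)*(37691 + 40138) = (162*23 - 10519)*77829 = (3726 - 10519)*77829 = -6793*77829 = -528692397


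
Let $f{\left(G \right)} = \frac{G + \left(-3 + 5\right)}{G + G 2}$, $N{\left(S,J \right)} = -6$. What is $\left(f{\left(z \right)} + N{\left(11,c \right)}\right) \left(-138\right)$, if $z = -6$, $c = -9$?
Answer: $\frac{2392}{3} \approx 797.33$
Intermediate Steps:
$f{\left(G \right)} = \frac{2 + G}{3 G}$ ($f{\left(G \right)} = \frac{G + 2}{G + 2 G} = \frac{2 + G}{3 G}$)
$\left(f{\left(z \right)} + N{\left(11,c \right)}\right) \left(-138\right) = \left(\frac{2 - 6}{3 \left(-6\right)} - 6\right) \left(-138\right) = \left(\frac{1}{3} \left(- \frac{1}{6}\right) \left(-4\right) - 6\right) \left(-138\right) = \left(\frac{2}{9} - 6\right) \left(-138\right) = \left(- \frac{52}{9}\right) \left(-138\right) = \frac{2392}{3}$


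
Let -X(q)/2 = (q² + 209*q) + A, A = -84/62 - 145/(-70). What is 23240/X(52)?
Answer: -5043080/5890559 ≈ -0.85613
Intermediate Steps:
A = 311/434 (A = -84*1/62 - 145*(-1/70) = -42/31 + 29/14 = 311/434 ≈ 0.71659)
X(q) = -311/217 - 418*q - 2*q² (X(q) = -2*((q² + 209*q) + 311/434) = -2*(311/434 + q² + 209*q) = -311/217 - 418*q - 2*q²)
23240/X(52) = 23240/(-311/217 - 418*52 - 2*52²) = 23240/(-311/217 - 21736 - 2*2704) = 23240/(-311/217 - 21736 - 5408) = 23240/(-5890559/217) = 23240*(-217/5890559) = -5043080/5890559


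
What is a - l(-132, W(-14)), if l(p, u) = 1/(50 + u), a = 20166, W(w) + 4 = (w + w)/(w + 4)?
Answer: 4920499/244 ≈ 20166.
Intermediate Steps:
W(w) = -4 + 2*w/(4 + w) (W(w) = -4 + (w + w)/(w + 4) = -4 + (2*w)/(4 + w) = -4 + 2*w/(4 + w))
a - l(-132, W(-14)) = 20166 - 1/(50 + 2*(-8 - 1*(-14))/(4 - 14)) = 20166 - 1/(50 + 2*(-8 + 14)/(-10)) = 20166 - 1/(50 + 2*(-1/10)*6) = 20166 - 1/(50 - 6/5) = 20166 - 1/244/5 = 20166 - 1*5/244 = 20166 - 5/244 = 4920499/244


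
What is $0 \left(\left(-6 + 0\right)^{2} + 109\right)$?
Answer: $0$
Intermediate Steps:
$0 \left(\left(-6 + 0\right)^{2} + 109\right) = 0 \left(\left(-6\right)^{2} + 109\right) = 0 \left(36 + 109\right) = 0 \cdot 145 = 0$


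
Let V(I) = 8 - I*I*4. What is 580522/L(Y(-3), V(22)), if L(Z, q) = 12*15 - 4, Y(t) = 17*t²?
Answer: 290261/88 ≈ 3298.4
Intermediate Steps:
V(I) = 8 - 4*I² (V(I) = 8 - I²*4 = 8 - 4*I²)
L(Z, q) = 176 (L(Z, q) = 180 - 4 = 176)
580522/L(Y(-3), V(22)) = 580522/176 = 580522*(1/176) = 290261/88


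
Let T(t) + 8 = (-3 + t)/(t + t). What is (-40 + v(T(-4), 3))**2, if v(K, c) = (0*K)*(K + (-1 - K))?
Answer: 1600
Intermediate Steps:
T(t) = -8 + (-3 + t)/(2*t) (T(t) = -8 + (-3 + t)/(t + t) = -8 + (-3 + t)/((2*t)) = -8 + (-3 + t)*(1/(2*t)) = -8 + (-3 + t)/(2*t))
v(K, c) = 0 (v(K, c) = 0*(-1) = 0)
(-40 + v(T(-4), 3))**2 = (-40 + 0)**2 = (-40)**2 = 1600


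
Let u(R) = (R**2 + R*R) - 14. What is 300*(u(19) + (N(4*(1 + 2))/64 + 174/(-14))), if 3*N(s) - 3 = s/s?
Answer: 5842975/28 ≈ 2.0868e+5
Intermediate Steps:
N(s) = 4/3 (N(s) = 1 + (s/s)/3 = 1 + (1/3)*1 = 1 + 1/3 = 4/3)
u(R) = -14 + 2*R**2 (u(R) = (R**2 + R**2) - 14 = 2*R**2 - 14 = -14 + 2*R**2)
300*(u(19) + (N(4*(1 + 2))/64 + 174/(-14))) = 300*((-14 + 2*19**2) + ((4/3)/64 + 174/(-14))) = 300*((-14 + 2*361) + ((4/3)*(1/64) + 174*(-1/14))) = 300*((-14 + 722) + (1/48 - 87/7)) = 300*(708 - 4169/336) = 300*(233719/336) = 5842975/28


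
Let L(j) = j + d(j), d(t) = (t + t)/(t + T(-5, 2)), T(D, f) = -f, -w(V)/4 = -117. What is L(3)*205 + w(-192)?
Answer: 2313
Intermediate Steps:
w(V) = 468 (w(V) = -4*(-117) = 468)
d(t) = 2*t/(-2 + t) (d(t) = (t + t)/(t - 1*2) = (2*t)/(t - 2) = (2*t)/(-2 + t) = 2*t/(-2 + t))
L(j) = j + 2*j/(-2 + j)
L(3)*205 + w(-192) = (3**2/(-2 + 3))*205 + 468 = (9/1)*205 + 468 = (9*1)*205 + 468 = 9*205 + 468 = 1845 + 468 = 2313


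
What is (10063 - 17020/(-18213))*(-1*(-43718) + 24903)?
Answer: 12577847698619/18213 ≈ 6.9060e+8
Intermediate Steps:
(10063 - 17020/(-18213))*(-1*(-43718) + 24903) = (10063 - 17020*(-1/18213))*(43718 + 24903) = (10063 + 17020/18213)*68621 = (183294439/18213)*68621 = 12577847698619/18213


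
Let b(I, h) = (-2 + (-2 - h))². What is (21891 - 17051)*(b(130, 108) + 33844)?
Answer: 224517920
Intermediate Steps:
b(I, h) = (-4 - h)²
(21891 - 17051)*(b(130, 108) + 33844) = (21891 - 17051)*((4 + 108)² + 33844) = 4840*(112² + 33844) = 4840*(12544 + 33844) = 4840*46388 = 224517920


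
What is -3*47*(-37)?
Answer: 5217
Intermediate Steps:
-3*47*(-37) = -141*(-37) = 5217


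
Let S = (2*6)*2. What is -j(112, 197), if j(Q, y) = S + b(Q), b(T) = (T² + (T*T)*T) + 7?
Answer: -1417503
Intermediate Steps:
b(T) = 7 + T² + T³ (b(T) = (T² + T²*T) + 7 = (T² + T³) + 7 = 7 + T² + T³)
S = 24 (S = 12*2 = 24)
j(Q, y) = 31 + Q² + Q³ (j(Q, y) = 24 + (7 + Q² + Q³) = 31 + Q² + Q³)
-j(112, 197) = -(31 + 112² + 112³) = -(31 + 12544 + 1404928) = -1*1417503 = -1417503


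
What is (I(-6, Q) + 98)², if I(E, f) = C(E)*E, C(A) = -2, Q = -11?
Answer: 12100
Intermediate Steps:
I(E, f) = -2*E
(I(-6, Q) + 98)² = (-2*(-6) + 98)² = (12 + 98)² = 110² = 12100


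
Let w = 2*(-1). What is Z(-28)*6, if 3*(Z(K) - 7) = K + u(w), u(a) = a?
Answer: -18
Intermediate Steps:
w = -2
Z(K) = 19/3 + K/3 (Z(K) = 7 + (K - 2)/3 = 7 + (-2 + K)/3 = 7 + (-⅔ + K/3) = 19/3 + K/3)
Z(-28)*6 = (19/3 + (⅓)*(-28))*6 = (19/3 - 28/3)*6 = -3*6 = -18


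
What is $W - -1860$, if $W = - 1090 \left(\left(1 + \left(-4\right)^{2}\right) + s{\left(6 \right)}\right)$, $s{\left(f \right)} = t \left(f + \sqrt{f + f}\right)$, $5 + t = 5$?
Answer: $-16670$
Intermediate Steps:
$t = 0$ ($t = -5 + 5 = 0$)
$s{\left(f \right)} = 0$ ($s{\left(f \right)} = 0 \left(f + \sqrt{f + f}\right) = 0 \left(f + \sqrt{2 f}\right) = 0 \left(f + \sqrt{2} \sqrt{f}\right) = 0$)
$W = -18530$ ($W = - 1090 \left(\left(1 + \left(-4\right)^{2}\right) + 0\right) = - 1090 \left(\left(1 + 16\right) + 0\right) = - 1090 \left(17 + 0\right) = \left(-1090\right) 17 = -18530$)
$W - -1860 = -18530 - -1860 = -18530 + 1860 = -16670$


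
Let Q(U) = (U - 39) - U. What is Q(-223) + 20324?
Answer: 20285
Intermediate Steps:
Q(U) = -39 (Q(U) = (-39 + U) - U = -39)
Q(-223) + 20324 = -39 + 20324 = 20285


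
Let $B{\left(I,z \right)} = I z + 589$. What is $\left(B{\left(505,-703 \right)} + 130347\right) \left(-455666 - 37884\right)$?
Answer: $110594190450$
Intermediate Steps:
$B{\left(I,z \right)} = 589 + I z$
$\left(B{\left(505,-703 \right)} + 130347\right) \left(-455666 - 37884\right) = \left(\left(589 + 505 \left(-703\right)\right) + 130347\right) \left(-455666 - 37884\right) = \left(\left(589 - 355015\right) + 130347\right) \left(-493550\right) = \left(-354426 + 130347\right) \left(-493550\right) = \left(-224079\right) \left(-493550\right) = 110594190450$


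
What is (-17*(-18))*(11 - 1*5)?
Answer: 1836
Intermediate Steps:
(-17*(-18))*(11 - 1*5) = 306*(11 - 5) = 306*6 = 1836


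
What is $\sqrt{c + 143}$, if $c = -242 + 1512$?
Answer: $3 \sqrt{157} \approx 37.59$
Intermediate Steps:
$c = 1270$
$\sqrt{c + 143} = \sqrt{1270 + 143} = \sqrt{1413} = 3 \sqrt{157}$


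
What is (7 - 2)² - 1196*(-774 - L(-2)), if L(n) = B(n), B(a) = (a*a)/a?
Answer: 923337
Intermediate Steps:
B(a) = a (B(a) = a²/a = a)
L(n) = n
(7 - 2)² - 1196*(-774 - L(-2)) = (7 - 2)² - 1196*(-774 - 1*(-2)) = 5² - 1196*(-774 + 2) = 25 - 1196*(-772) = 25 + 923312 = 923337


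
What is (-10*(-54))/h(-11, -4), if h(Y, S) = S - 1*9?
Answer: -540/13 ≈ -41.538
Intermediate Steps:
h(Y, S) = -9 + S (h(Y, S) = S - 9 = -9 + S)
(-10*(-54))/h(-11, -4) = (-10*(-54))/(-9 - 4) = 540/(-13) = 540*(-1/13) = -540/13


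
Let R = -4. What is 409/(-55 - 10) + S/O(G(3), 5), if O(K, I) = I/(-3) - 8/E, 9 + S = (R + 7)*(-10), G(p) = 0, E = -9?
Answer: 19952/455 ≈ 43.851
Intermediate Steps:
S = -39 (S = -9 + (-4 + 7)*(-10) = -9 + 3*(-10) = -9 - 30 = -39)
O(K, I) = 8/9 - I/3 (O(K, I) = I/(-3) - 8/(-9) = I*(-1/3) - 8*(-1/9) = -I/3 + 8/9 = 8/9 - I/3)
409/(-55 - 10) + S/O(G(3), 5) = 409/(-55 - 10) - 39/(8/9 - 1/3*5) = 409/(-65) - 39/(8/9 - 5/3) = 409*(-1/65) - 39/(-7/9) = -409/65 - 39*(-9/7) = -409/65 + 351/7 = 19952/455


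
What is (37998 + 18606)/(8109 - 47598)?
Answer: -18868/13163 ≈ -1.4334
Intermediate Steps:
(37998 + 18606)/(8109 - 47598) = 56604/(-39489) = 56604*(-1/39489) = -18868/13163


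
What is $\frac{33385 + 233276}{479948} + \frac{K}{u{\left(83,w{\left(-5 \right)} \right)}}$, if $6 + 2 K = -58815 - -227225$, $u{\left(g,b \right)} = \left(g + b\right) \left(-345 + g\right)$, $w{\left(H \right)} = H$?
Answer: $- \frac{8740774325}{2452054332} \approx -3.5647$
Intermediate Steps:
$u{\left(g,b \right)} = \left(-345 + g\right) \left(b + g\right)$ ($u{\left(g,b \right)} = \left(b + g\right) \left(-345 + g\right) = \left(-345 + g\right) \left(b + g\right)$)
$K = 84202$ ($K = -3 + \frac{-58815 - -227225}{2} = -3 + \frac{-58815 + 227225}{2} = -3 + \frac{1}{2} \cdot 168410 = -3 + 84205 = 84202$)
$\frac{33385 + 233276}{479948} + \frac{K}{u{\left(83,w{\left(-5 \right)} \right)}} = \frac{33385 + 233276}{479948} + \frac{84202}{83^{2} - -1725 - 28635 - 415} = 266661 \cdot \frac{1}{479948} + \frac{84202}{6889 + 1725 - 28635 - 415} = \frac{266661}{479948} + \frac{84202}{-20436} = \frac{266661}{479948} + 84202 \left(- \frac{1}{20436}\right) = \frac{266661}{479948} - \frac{42101}{10218} = - \frac{8740774325}{2452054332}$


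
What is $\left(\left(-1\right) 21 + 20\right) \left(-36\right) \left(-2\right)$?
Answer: $-72$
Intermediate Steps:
$\left(\left(-1\right) 21 + 20\right) \left(-36\right) \left(-2\right) = \left(-21 + 20\right) \left(-36\right) \left(-2\right) = \left(-1\right) \left(-36\right) \left(-2\right) = 36 \left(-2\right) = -72$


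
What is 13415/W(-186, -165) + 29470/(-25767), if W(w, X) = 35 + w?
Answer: -50016325/555831 ≈ -89.985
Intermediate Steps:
13415/W(-186, -165) + 29470/(-25767) = 13415/(35 - 186) + 29470/(-25767) = 13415/(-151) + 29470*(-1/25767) = 13415*(-1/151) - 4210/3681 = -13415/151 - 4210/3681 = -50016325/555831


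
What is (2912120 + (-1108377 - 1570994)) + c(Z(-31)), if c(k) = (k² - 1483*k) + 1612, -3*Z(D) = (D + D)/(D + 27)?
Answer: 8713795/36 ≈ 2.4205e+5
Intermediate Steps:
Z(D) = -2*D/(3*(27 + D)) (Z(D) = -(D + D)/(3*(D + 27)) = -2*D/(3*(27 + D)))
c(k) = 1612 + k² - 1483*k
(2912120 + (-1108377 - 1570994)) + c(Z(-31)) = (2912120 + (-1108377 - 1570994)) + (1612 + (-2*(-31)/(81 + 3*(-31)))² - (-2966)*(-31)/(81 + 3*(-31))) = (2912120 - 2679371) + (1612 + (-2*(-31)/(81 - 93))² - (-2966)*(-31)/(81 - 93)) = 232749 + (1612 + (-2*(-31)/(-12))² - (-2966)*(-31)/(-12)) = 232749 + (1612 + (-2*(-31)*(-1/12))² - (-2966)*(-31)*(-1)/12) = 232749 + (1612 + (-31/6)² - 1483*(-31/6)) = 232749 + (1612 + 961/36 + 45973/6) = 232749 + 334831/36 = 8713795/36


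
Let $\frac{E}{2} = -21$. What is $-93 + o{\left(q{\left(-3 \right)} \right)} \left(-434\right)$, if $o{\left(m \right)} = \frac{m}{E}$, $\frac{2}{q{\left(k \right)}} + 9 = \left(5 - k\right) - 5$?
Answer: $- \frac{868}{9} \approx -96.444$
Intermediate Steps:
$E = -42$ ($E = 2 \left(-21\right) = -42$)
$q{\left(k \right)} = \frac{2}{-9 - k}$
$o{\left(m \right)} = - \frac{m}{42}$ ($o{\left(m \right)} = \frac{m}{-42} = m \left(- \frac{1}{42}\right) = - \frac{m}{42}$)
$-93 + o{\left(q{\left(-3 \right)} \right)} \left(-434\right) = -93 + - \frac{\left(-2\right) \frac{1}{9 - 3}}{42} \left(-434\right) = -93 + - \frac{\left(-2\right) \frac{1}{6}}{42} \left(-434\right) = -93 + \left(- \frac{1}{42}\right) \left(- \frac{1}{3}\right) \left(-434\right) = -93 + \frac{1}{126} \left(-434\right) = -93 - \frac{31}{9} = - \frac{868}{9}$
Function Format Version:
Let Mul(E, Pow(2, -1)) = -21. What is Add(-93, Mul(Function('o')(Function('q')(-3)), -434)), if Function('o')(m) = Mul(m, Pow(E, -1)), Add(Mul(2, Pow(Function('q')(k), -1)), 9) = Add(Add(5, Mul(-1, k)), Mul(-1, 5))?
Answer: Rational(-868, 9) ≈ -96.444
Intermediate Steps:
E = -42 (E = Mul(2, -21) = -42)
Function('q')(k) = Mul(2, Pow(Add(-9, Mul(-1, k)), -1)) (Function('q')(k) = Mul(2, Pow(Add(-9, Add(Add(5, Mul(-1, k)), Mul(-1, 5))), -1)) = Mul(2, Pow(Add(-9, Add(Add(5, Mul(-1, k)), -5)), -1)) = Mul(2, Pow(Add(-9, Mul(-1, k)), -1)))
Function('o')(m) = Mul(Rational(-1, 42), m) (Function('o')(m) = Mul(m, Pow(-42, -1)) = Mul(m, Rational(-1, 42)) = Mul(Rational(-1, 42), m))
Add(-93, Mul(Function('o')(Function('q')(-3)), -434)) = Add(-93, Mul(Mul(Rational(-1, 42), Mul(-2, Pow(Add(9, -3), -1))), -434)) = Add(-93, Mul(Mul(Rational(-1, 42), Mul(-2, Pow(6, -1))), -434)) = Add(-93, Mul(Mul(Rational(-1, 42), Mul(-2, Rational(1, 6))), -434)) = Add(-93, Mul(Mul(Rational(-1, 42), Rational(-1, 3)), -434)) = Add(-93, Mul(Rational(1, 126), -434)) = Add(-93, Rational(-31, 9)) = Rational(-868, 9)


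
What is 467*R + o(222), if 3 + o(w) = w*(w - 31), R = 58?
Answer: 69485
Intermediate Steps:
o(w) = -3 + w*(-31 + w) (o(w) = -3 + w*(w - 31) = -3 + w*(-31 + w))
467*R + o(222) = 467*58 + (-3 + 222**2 - 31*222) = 27086 + (-3 + 49284 - 6882) = 27086 + 42399 = 69485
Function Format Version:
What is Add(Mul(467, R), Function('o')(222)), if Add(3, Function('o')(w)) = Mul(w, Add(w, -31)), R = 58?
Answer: 69485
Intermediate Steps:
Function('o')(w) = Add(-3, Mul(w, Add(-31, w))) (Function('o')(w) = Add(-3, Mul(w, Add(w, -31))) = Add(-3, Mul(w, Add(-31, w))))
Add(Mul(467, R), Function('o')(222)) = Add(Mul(467, 58), Add(-3, Pow(222, 2), Mul(-31, 222))) = Add(27086, Add(-3, 49284, -6882)) = Add(27086, 42399) = 69485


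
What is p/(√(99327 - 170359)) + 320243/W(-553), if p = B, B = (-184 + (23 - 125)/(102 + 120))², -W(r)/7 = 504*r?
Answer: 45749/278712 - 3583125*I*√17758/3740108 ≈ 0.16414 - 127.67*I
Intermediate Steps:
W(r) = -3528*r
B = 46580625/1369 (B = (-184 - 102/222)² = (-184 - 102*1/222)² = (-184 - 17/37)² = (-6825/37)² = 46580625/1369 ≈ 34025.)
p = 46580625/1369 ≈ 34025.
p/(√(99327 - 170359)) + 320243/W(-553) = 46580625/(1369*(√(99327 - 170359))) + 320243/((-3528*(-553))) = 46580625/(1369*(√(-71032))) + 320243/1950984 = 46580625/(1369*((2*I*√17758))) + 320243*(1/1950984) = 46580625*(-I*√17758/35516)/1369 + 45749/278712 = -3583125*I*√17758/3740108 + 45749/278712 = 45749/278712 - 3583125*I*√17758/3740108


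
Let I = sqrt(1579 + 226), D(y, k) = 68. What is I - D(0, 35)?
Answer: -68 + 19*sqrt(5) ≈ -25.515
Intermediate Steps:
I = 19*sqrt(5) (I = sqrt(1805) = 19*sqrt(5) ≈ 42.485)
I - D(0, 35) = 19*sqrt(5) - 1*68 = 19*sqrt(5) - 68 = -68 + 19*sqrt(5)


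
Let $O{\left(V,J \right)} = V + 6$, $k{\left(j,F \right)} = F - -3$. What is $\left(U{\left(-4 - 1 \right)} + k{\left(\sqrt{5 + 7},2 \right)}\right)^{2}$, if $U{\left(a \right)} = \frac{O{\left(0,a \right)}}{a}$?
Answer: $\frac{361}{25} \approx 14.44$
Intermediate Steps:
$k{\left(j,F \right)} = 3 + F$ ($k{\left(j,F \right)} = F + 3 = 3 + F$)
$O{\left(V,J \right)} = 6 + V$
$U{\left(a \right)} = \frac{6}{a}$ ($U{\left(a \right)} = \frac{6 + 0}{a} = \frac{6}{a}$)
$\left(U{\left(-4 - 1 \right)} + k{\left(\sqrt{5 + 7},2 \right)}\right)^{2} = \left(\frac{6}{-4 - 1} + \left(3 + 2\right)\right)^{2} = \left(\frac{6}{-5} + 5\right)^{2} = \left(6 \left(- \frac{1}{5}\right) + 5\right)^{2} = \left(- \frac{6}{5} + 5\right)^{2} = \left(\frac{19}{5}\right)^{2} = \frac{361}{25}$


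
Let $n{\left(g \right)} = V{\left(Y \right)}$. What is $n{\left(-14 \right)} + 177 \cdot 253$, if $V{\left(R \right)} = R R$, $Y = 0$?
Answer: $44781$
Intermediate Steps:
$V{\left(R \right)} = R^{2}$
$n{\left(g \right)} = 0$ ($n{\left(g \right)} = 0^{2} = 0$)
$n{\left(-14 \right)} + 177 \cdot 253 = 0 + 177 \cdot 253 = 0 + 44781 = 44781$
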